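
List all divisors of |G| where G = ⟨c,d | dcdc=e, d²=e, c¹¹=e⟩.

|G| = 22 = 2 · 11. By Lagrange's theorem the order of any subgroup divides 22; the divisors of 22 are 1, 2, 11, 22.

Answer: 1, 2, 11, 22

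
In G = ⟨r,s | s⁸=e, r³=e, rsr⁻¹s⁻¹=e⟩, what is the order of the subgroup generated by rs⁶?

|⟨rs⁶⟩| equals the order of rs⁶. Compute successive powers until reaching e:
  (rs⁶)¹ = rs⁶, (rs⁶)² = r²s⁴, (rs⁶)³ = s², (rs⁶)⁴ = r, (rs⁶)⁵ = r²s⁶, (rs⁶)⁶ = s⁴, (rs⁶)⁷ = rs², (rs⁶)⁸ = r², (rs⁶)⁹ = s⁶, (rs⁶)¹⁰ = rs⁴, (rs⁶)¹¹ = r²s², (rs⁶)¹² = e.
The smallest positive k with (rs⁶)ᵏ = e is 12, so |⟨rs⁶⟩| = 12.

Answer: 12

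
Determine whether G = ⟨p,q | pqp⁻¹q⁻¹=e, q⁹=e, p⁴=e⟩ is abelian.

Each pair of generators commutes: p·q = pq = q·p. Since the generators pairwise commute, every element of G commutes with every other, so G is abelian.

Answer: Yes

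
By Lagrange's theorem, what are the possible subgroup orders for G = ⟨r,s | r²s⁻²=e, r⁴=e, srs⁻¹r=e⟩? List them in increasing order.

|G| = 8 = 2³. By Lagrange's theorem the order of any subgroup divides 8; the divisors of 8 are 1, 2, 4, 8.

Answer: 1, 2, 4, 8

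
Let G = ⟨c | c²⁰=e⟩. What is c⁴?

Compute successive powers of c, reducing at each step:
  c²: c · c = c²
  c³: (c²) · c = c³
  c⁴: (c³) · c = c⁴

Answer: c⁴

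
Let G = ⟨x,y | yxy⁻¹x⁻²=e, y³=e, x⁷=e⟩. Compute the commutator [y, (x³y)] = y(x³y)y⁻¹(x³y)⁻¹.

[y, (x³y)] = y·(x³y)·y⁻¹·(x³y)⁻¹.
  y · (x³y) = x⁶y²
  (x⁶y²) · (y²) = x⁶y
  (x⁶y) · (x²y²) = x³

Answer: x³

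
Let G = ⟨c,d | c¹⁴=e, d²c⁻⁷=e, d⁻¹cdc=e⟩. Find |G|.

Enumerate words in the generators, reducing via the relations: the distinct elements are
  {c, d, e, cd, c², c³, c⁴, c⁵, c⁶, c⁷, c⁸, c⁹, c²d, c³d, c¹², c¹³, c¹¹, c¹⁰, c⁴d, c⁵d, c⁶d, d⁻¹, cd⁻¹, c²d⁻¹, c³d⁻¹, c⁴d⁻¹, c⁵d⁻¹, c⁶d⁻¹}.
No further products give new elements, so |G| = 28.

Answer: 28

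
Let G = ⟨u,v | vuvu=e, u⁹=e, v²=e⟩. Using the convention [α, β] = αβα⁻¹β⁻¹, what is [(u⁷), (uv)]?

[(u⁷), (uv)] = (u⁷)·(uv)·(u⁷)⁻¹·(uv)⁻¹.
  (u⁷) · (uv) = u⁸v
  (u⁸v) · (u²) = u⁶v
  (u⁶v) · (uv) = u⁵

Answer: u⁵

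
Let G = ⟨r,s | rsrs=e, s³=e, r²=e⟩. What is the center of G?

An element z ∈ Z(G) iff z commutes with every generator.
For example e is central: e·r = r = r·e; e·s = s = s·e.
Whereas r ∉ Z(G) since r·s = rs ≠ rs² = s·r.
Checking each of the 6 elements this way gives Z(G) = {e}, of order 1.

Answer: {e}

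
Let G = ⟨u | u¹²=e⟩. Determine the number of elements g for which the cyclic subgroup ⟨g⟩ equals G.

G is cyclic of order 12. An element generates G iff its order is 12, and a cyclic group of order 12 has exactly φ(12) = 4 such elements.

Answer: 4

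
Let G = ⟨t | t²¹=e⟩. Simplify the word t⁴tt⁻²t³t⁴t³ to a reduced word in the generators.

Multiply left to right, reducing at each step:
  (t⁴) · t = t⁵
  (t⁵) · t⁻² = t³
  (t³) · t³ = t⁶
  (t⁶) · t⁴ = t¹⁰
  (t¹⁰) · t³ = t¹³

Answer: t¹³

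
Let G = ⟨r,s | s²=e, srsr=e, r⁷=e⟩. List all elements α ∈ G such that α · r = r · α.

⟨r⟩ ⊆ C_G(r) since powers of r commute with r; so |C_G(r)| ≥ |⟨r⟩| = 7.
By orbit–stabilizer, |C_G(r)| = |G| / |conj. class of r| = 14 / 2 = 7.
The 7 elements commuting with r are {e, r, r², r³, r⁴, r⁵, r⁶}.

Answer: {e, r, r², r³, r⁴, r⁵, r⁶}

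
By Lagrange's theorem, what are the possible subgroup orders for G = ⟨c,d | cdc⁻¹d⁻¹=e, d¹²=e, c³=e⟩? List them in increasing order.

|G| = 36 = 2² · 3². By Lagrange's theorem the order of any subgroup divides 36; the divisors of 36 are 1, 2, 3, 4, 6, 9, 12, 18, 36.

Answer: 1, 2, 3, 4, 6, 9, 12, 18, 36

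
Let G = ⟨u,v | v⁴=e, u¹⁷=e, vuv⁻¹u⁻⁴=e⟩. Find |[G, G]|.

G' = [G, G] is generated by all commutators. The generator-pair commutators are: [u, v] = u¹⁴.
The subgroup they normally generate is {e, u, u², u³, u⁴, u⁵, u⁶, u⁷, u⁸, u⁹, u¹⁰, u¹¹, u¹², u¹³, u¹⁴, u¹⁵, u¹⁶}, of order 17.
Check: |G/G'| = 68/17 = 4 is the order of the abelianisation.

Answer: 17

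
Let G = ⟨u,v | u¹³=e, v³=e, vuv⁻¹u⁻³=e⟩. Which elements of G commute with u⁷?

⟨u⁷⟩ ⊆ C_G(u⁷) since powers of u⁷ commute with u⁷; so |C_G(u⁷)| ≥ |⟨u⁷⟩| = 13.
By orbit–stabilizer, |C_G(u⁷)| = |G| / |conj. class of u⁷| = 39 / 3 = 13.
The 13 elements commuting with u⁷ are {e, u, u², u³, u⁴, u⁵, u⁶, u⁷, u⁸, u⁹, u¹⁰, u¹¹, u¹²}.

Answer: {e, u, u², u³, u⁴, u⁵, u⁶, u⁷, u⁸, u⁹, u¹⁰, u¹¹, u¹²}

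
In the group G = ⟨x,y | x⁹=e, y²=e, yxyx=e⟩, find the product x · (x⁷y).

Compute x · (x⁷y) by multiplying left to right and reducing via the relations at each step:
  x · x⁷ = x⁸
  (x⁸) · y = x⁸y

Answer: x⁸y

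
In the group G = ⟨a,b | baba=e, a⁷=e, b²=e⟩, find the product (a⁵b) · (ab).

Compute (a⁵b) · (ab) by multiplying left to right and reducing via the relations at each step:
  (a⁵b) · a = a⁴b
  (a⁴b) · b = a⁴

Answer: a⁴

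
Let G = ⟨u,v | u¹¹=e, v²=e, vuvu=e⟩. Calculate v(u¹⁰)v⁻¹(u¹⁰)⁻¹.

[v, (u¹⁰)] = v·(u¹⁰)·v⁻¹·(u¹⁰)⁻¹.
  v · (u¹⁰) = uv
  (uv) · v = u
  u · u = u²

Answer: u²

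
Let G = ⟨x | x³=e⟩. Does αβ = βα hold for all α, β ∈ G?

G has a single generator, so G is cyclic and hence abelian.

Answer: Yes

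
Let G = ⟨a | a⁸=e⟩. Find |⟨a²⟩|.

|⟨a²⟩| equals the order of a². Compute successive powers until reaching e:
  (a²)¹ = a², (a²)² = a⁴, (a²)³ = a⁶, (a²)⁴ = e.
The smallest positive k with (a²)ᵏ = e is 4, so |⟨a²⟩| = 4.

Answer: 4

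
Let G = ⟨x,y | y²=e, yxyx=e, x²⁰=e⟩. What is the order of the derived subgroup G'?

G' = [G, G] is generated by all commutators. The generator-pair commutators are: [x, y] = x².
The subgroup they normally generate is {e, x², x⁴, x⁶, x⁸, x¹⁰, x¹², x¹⁴, x¹⁶, x¹⁸}, of order 10.
Check: |G/G'| = 40/10 = 4 is the order of the abelianisation.

Answer: 10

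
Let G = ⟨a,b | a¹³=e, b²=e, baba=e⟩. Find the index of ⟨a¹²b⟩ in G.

First find ord(a¹²b) by computing successive powers:
  (a¹²b)¹ = a¹²b, (a¹²b)² = e.
So |⟨a¹²b⟩| = ord(a¹²b) = 2. With |G| = 26, by Lagrange [G : ⟨a¹²b⟩] = 26/2 = 13.

Answer: 13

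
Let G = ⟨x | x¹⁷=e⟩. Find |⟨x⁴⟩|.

|⟨x⁴⟩| equals the order of x⁴. Compute successive powers until reaching e:
  (x⁴)¹ = x⁴, (x⁴)² = x⁸, (x⁴)³ = x¹², (x⁴)⁴ = x¹⁶, (x⁴)⁵ = x³, (x⁴)⁶ = x⁷, (x⁴)⁷ = x¹¹, (x⁴)⁸ = x¹⁵, (x⁴)⁹ = x², (x⁴)¹⁰ = x⁶, (x⁴)¹¹ = x¹⁰, (x⁴)¹² = x¹⁴, (x⁴)¹³ = x, (x⁴)¹⁴ = x⁵, (x⁴)¹⁵ = x⁹, (x⁴)¹⁶ = x¹³, (x⁴)¹⁷ = e.
The smallest positive k with (x⁴)ᵏ = e is 17, so |⟨x⁴⟩| = 17.

Answer: 17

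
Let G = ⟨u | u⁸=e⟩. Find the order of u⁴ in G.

Compute successive powers until reaching e:
  (u⁴)¹ = u⁴, (u⁴)² = e.
The smallest positive k with (u⁴)ᵏ = e is 2.

Answer: 2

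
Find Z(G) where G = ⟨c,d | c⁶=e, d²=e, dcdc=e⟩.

An element z ∈ Z(G) iff z commutes with every generator.
For example c³ is central: (c³)·c = c⁴ = c·(c³); (c³)·d = c³d = d·(c³).
Whereas c ∉ Z(G) since c·d = cd ≠ c⁵d = d·c.
Checking each of the 12 elements this way gives Z(G) = {e, c³}, of order 2.

Answer: {e, c³}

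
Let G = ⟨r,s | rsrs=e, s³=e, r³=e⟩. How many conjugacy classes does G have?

The conjugacy classes (representative and size) are:
  [e] (size 1), [sr²] (size 4), [s²r] (size 4), [r²s²] (size 3).
Class equation: 1 + 4 + 4 + 3 = 12 = |G|. So G has 4 conjugacy classes.

Answer: 4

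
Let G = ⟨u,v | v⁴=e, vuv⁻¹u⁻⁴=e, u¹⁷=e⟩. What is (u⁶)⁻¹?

The order of (u⁶) is 17 (smallest k with (u⁶)ᵏ = e), so (u⁶)⁻¹ = (u⁶)¹⁶ = u¹¹.
Check: (u⁶) · (u¹¹) → (u⁶) · u¹¹ = e, giving e as required.

Answer: u¹¹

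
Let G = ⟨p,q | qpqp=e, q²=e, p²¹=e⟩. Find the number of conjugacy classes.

The conjugacy classes (representative and size) are:
  [e] (size 1), [p²⁰] (size 2), [p²] (size 2), [p³] (size 2), [p¹⁷] (size 2), [p⁵] (size 2), [p⁶] (size 2), [p⁷] (size 2), [p⁸] (size 2), [p⁹] (size 2), [p¹⁰] (size 2), [q] (size 21).
Class equation: 1 + 2 + 2 + 2 + 2 + 2 + 2 + 2 + 2 + 2 + 2 + 21 = 42 = |G|. So G has 12 conjugacy classes.

Answer: 12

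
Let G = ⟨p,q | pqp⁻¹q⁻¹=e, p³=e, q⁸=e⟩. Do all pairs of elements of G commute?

Each pair of generators commutes: p·q = pq = q·p. Since the generators pairwise commute, every element of G commutes with every other, so G is abelian.

Answer: Yes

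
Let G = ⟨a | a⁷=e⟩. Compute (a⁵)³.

Compute successive powers of (a⁵), reducing at each step:
  (a⁵)²: (a⁵) · a⁵ = a³
  (a⁵)³: (a³) · a⁵ = a

Answer: a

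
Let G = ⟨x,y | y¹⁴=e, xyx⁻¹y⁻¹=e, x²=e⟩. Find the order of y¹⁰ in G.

Compute successive powers until reaching e:
  (y¹⁰)¹ = y¹⁰, (y¹⁰)² = y⁶, (y¹⁰)³ = y², (y¹⁰)⁴ = y¹², (y¹⁰)⁵ = y⁸, (y¹⁰)⁶ = y⁴, (y¹⁰)⁷ = e.
The smallest positive k with (y¹⁰)ᵏ = e is 7.

Answer: 7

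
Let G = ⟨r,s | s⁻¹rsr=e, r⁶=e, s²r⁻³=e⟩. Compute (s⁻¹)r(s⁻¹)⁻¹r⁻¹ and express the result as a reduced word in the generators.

[(s⁻¹), r] = (s⁻¹)·r·(s⁻¹)⁻¹·r⁻¹.
  (s⁻¹) · r = r²s
  (r²s) · s = r⁵
  (r⁵) · (r⁵) = r⁴

Answer: r⁴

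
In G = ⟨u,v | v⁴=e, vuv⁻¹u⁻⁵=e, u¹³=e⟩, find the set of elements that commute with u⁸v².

⟨u⁸v²⟩ ⊆ C_G(u⁸v²) since powers of u⁸v² commute with u⁸v²; so |C_G(u⁸v²)| ≥ |⟨u⁸v²⟩| = 2.
By orbit–stabilizer, |C_G(u⁸v²)| = |G| / |conj. class of u⁸v²| = 52 / 13 = 4.
The 4 elements commuting with u⁸v² are {e, u¹⁰v, u⁸v², u¹¹v³}.

Answer: {e, u¹⁰v, u⁸v², u¹¹v³}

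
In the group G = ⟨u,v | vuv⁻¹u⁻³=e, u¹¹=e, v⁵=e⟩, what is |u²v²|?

Compute successive powers until reaching e:
  (u²v²)¹ = u²v², (u²v²)² = u⁹v⁴, (u²v²)³ = u⁶v, (u²v²)⁴ = uv³, (u²v²)⁵ = e.
The smallest positive k with (u²v²)ᵏ = e is 5.

Answer: 5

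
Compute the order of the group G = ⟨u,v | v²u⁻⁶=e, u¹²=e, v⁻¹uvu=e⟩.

Enumerate words in the generators, reducing via the relations: the distinct elements are
  {e, u, v, uv, u², u³, u⁴, u⁵, u⁶, u⁷, u⁸, u⁹, u²v, u³v, u¹¹, u¹⁰, u⁴v, u⁵v, v⁻¹, uv⁻¹, u²v⁻¹, u³v⁻¹, u⁴v⁻¹, u⁵v⁻¹}.
No further products give new elements, so |G| = 24.

Answer: 24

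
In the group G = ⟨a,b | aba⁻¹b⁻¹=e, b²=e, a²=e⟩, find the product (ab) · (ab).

Compute (ab) · (ab) by multiplying left to right and reducing via the relations at each step:
  (ab) · a = b
  b · b = e

Answer: e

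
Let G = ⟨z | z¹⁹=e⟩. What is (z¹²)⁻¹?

The order of (z¹²) is 19 (smallest k with (z¹²)ᵏ = e), so (z¹²)⁻¹ = (z¹²)¹⁸ = z⁷.
Check: (z¹²) · (z⁷) → (z¹²) · z⁷ = e, giving e as required.

Answer: z⁷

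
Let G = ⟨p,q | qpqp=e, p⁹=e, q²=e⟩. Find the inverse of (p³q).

The order of (p³q) is 2 (smallest k with (p³q)ᵏ = e), so (p³q)⁻¹ = (p³q)¹ = p³q.
Check: (p³q) · (p³q) → (p³q) · p³ = q;   q · q = e, giving e as required.

Answer: p³q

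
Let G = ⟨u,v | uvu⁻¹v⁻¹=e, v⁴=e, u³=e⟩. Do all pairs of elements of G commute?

Each pair of generators commutes: u·v = uv = v·u. Since the generators pairwise commute, every element of G commutes with every other, so G is abelian.

Answer: Yes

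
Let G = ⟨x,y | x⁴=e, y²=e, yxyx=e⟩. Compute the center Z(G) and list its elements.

An element z ∈ Z(G) iff z commutes with every generator.
For example x² is central: (x²)·x = x³ = x·(x²); (x²)·y = x²y = y·(x²).
Whereas x ∉ Z(G) since x·y = xy ≠ x³y = y·x.
Checking each of the 8 elements this way gives Z(G) = {e, x²}, of order 2.

Answer: {e, x²}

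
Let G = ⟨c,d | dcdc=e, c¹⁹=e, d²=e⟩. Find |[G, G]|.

G' = [G, G] is generated by all commutators. The generator-pair commutators are: [c, d] = c².
The subgroup they normally generate is {e, c, c², c³, c⁴, c⁵, c⁶, c⁷, c⁸, c⁹, c¹⁰, c¹¹, c¹², c¹³, c¹⁴, c¹⁵, c¹⁶, c¹⁷, c¹⁸}, of order 19.
Check: |G/G'| = 38/19 = 2 is the order of the abelianisation.

Answer: 19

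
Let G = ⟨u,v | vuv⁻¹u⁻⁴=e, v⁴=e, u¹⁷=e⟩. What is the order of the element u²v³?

Compute successive powers until reaching e:
  (u²v³)¹ = u²v³, (u²v³)² = u¹¹v², (u²v³)³ = u⁹v, (u²v³)⁴ = e.
The smallest positive k with (u²v³)ᵏ = e is 4.

Answer: 4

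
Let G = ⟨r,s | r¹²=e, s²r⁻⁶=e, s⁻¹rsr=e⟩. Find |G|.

Enumerate words in the generators, reducing via the relations: the distinct elements are
  {e, r, s, rs, r², r³, r⁴, r⁵, r⁶, r⁷, r⁸, r⁹, r²s, r³s, r¹¹, r¹⁰, r⁴s, r⁵s, s⁻¹, rs⁻¹, r²s⁻¹, r³s⁻¹, r⁴s⁻¹, r⁵s⁻¹}.
No further products give new elements, so |G| = 24.

Answer: 24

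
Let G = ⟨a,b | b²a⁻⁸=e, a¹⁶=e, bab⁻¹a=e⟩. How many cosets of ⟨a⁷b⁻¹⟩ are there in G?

First find ord(a⁷b⁻¹) by computing successive powers:
  (a⁷b⁻¹)¹ = a⁷b⁻¹, (a⁷b⁻¹)² = a⁸, (a⁷b⁻¹)³ = a⁷b, (a⁷b⁻¹)⁴ = e.
So |⟨a⁷b⁻¹⟩| = ord(a⁷b⁻¹) = 4. With |G| = 32, by Lagrange [G : ⟨a⁷b⁻¹⟩] = 32/4 = 8.

Answer: 8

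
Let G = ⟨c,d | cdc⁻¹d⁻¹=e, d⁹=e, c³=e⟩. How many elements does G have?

Enumerate words in the generators, reducing via the relations: the distinct elements are
  {c, d, e, cd, c², d², d³, d⁴, d⁵, d⁶, d⁷, d⁸, cd², cd³, cd⁴, cd⁵, cd⁶, cd⁷, cd⁸, c²d, c²d², c²d³, c²d⁴, c²d⁵, c²d⁶, c²d⁷, c²d⁸}.
No further products give new elements, so |G| = 27.

Answer: 27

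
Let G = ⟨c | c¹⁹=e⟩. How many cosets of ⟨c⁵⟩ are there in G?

First find ord(c⁵) by computing successive powers:
  (c⁵)¹ = c⁵, (c⁵)² = c¹⁰, (c⁵)³ = c¹⁵, (c⁵)⁴ = c, (c⁵)⁵ = c⁶, (c⁵)⁶ = c¹¹, (c⁵)⁷ = c¹⁶, (c⁵)⁸ = c², (c⁵)⁹ = c⁷, (c⁵)¹⁰ = c¹², (c⁵)¹¹ = c¹⁷, (c⁵)¹² = c³, (c⁵)¹³ = c⁸, (c⁵)¹⁴ = c¹³, (c⁵)¹⁵ = c¹⁸, (c⁵)¹⁶ = c⁴, (c⁵)¹⁷ = c⁹, (c⁵)¹⁸ = c¹⁴, (c⁵)¹⁹ = e.
So |⟨c⁵⟩| = ord(c⁵) = 19. With |G| = 19, by Lagrange [G : ⟨c⁵⟩] = 19/19 = 1.

Answer: 1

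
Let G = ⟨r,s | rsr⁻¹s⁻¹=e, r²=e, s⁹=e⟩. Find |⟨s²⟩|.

|⟨s²⟩| equals the order of s². Compute successive powers until reaching e:
  (s²)¹ = s², (s²)² = s⁴, (s²)³ = s⁶, (s²)⁴ = s⁸, (s²)⁵ = s, (s²)⁶ = s³, (s²)⁷ = s⁵, (s²)⁸ = s⁷, (s²)⁹ = e.
The smallest positive k with (s²)ᵏ = e is 9, so |⟨s²⟩| = 9.

Answer: 9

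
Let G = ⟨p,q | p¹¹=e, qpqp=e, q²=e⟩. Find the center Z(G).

An element z ∈ Z(G) iff z commutes with every generator.
For example e is central: e·p = p = p·e; e·q = q = q·e.
Whereas p ∉ Z(G) since p·q = pq ≠ p¹⁰q = q·p.
Checking each of the 22 elements this way gives Z(G) = {e}, of order 1.

Answer: {e}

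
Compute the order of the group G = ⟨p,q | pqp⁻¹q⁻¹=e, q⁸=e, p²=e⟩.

Enumerate words in the generators, reducing via the relations: the distinct elements are
  {e, p, q, pq, q², q³, q⁴, q⁵, q⁶, q⁷, pq², pq³, pq⁴, pq⁵, pq⁶, pq⁷}.
No further products give new elements, so |G| = 16.

Answer: 16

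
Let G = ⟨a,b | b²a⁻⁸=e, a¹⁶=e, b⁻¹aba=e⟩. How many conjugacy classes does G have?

The conjugacy classes (representative and size) are:
  [e] (size 1), [a] (size 2), [a¹⁴] (size 2), [a³] (size 2), [a¹²] (size 2), [a⁵] (size 2), [a¹⁰] (size 2), [a⁷] (size 2), [a⁸] (size 1), [a⁶b] (size 8), [a³b⁻¹] (size 8).
Class equation: 1 + 2 + 2 + 2 + 2 + 2 + 2 + 2 + 1 + 8 + 8 = 32 = |G|. So G has 11 conjugacy classes.

Answer: 11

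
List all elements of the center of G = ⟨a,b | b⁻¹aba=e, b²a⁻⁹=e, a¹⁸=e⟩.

An element z ∈ Z(G) iff z commutes with every generator.
For example a⁹ is central: (a⁹)·a = a¹⁰ = a·(a⁹); (a⁹)·b = b⁻¹ = b·(a⁹).
Whereas a ∉ Z(G) since a·b = ab ≠ a⁸b⁻¹ = b·a.
Checking each of the 36 elements this way gives Z(G) = {e, a⁹}, of order 2.

Answer: {e, a⁹}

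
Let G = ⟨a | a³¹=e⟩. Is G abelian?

G has a single generator, so G is cyclic and hence abelian.

Answer: Yes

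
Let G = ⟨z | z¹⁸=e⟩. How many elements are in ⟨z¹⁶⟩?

|⟨z¹⁶⟩| equals the order of z¹⁶. Compute successive powers until reaching e:
  (z¹⁶)¹ = z¹⁶, (z¹⁶)² = z¹⁴, (z¹⁶)³ = z¹², (z¹⁶)⁴ = z¹⁰, (z¹⁶)⁵ = z⁸, (z¹⁶)⁶ = z⁶, (z¹⁶)⁷ = z⁴, (z¹⁶)⁸ = z², (z¹⁶)⁹ = e.
The smallest positive k with (z¹⁶)ᵏ = e is 9, so |⟨z¹⁶⟩| = 9.

Answer: 9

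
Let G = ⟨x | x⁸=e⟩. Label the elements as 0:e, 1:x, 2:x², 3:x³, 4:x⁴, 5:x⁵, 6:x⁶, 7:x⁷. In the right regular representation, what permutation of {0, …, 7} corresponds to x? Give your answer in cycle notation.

(0 1 2 3 4 5 6 7)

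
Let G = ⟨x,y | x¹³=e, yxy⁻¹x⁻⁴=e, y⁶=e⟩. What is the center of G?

An element z ∈ Z(G) iff z commutes with every generator.
For example e is central: e·x = x = x·e; e·y = y = y·e.
Whereas x ∉ Z(G) since x·y = xy ≠ x⁴y = y·x.
Checking each of the 78 elements this way gives Z(G) = {e}, of order 1.

Answer: {e}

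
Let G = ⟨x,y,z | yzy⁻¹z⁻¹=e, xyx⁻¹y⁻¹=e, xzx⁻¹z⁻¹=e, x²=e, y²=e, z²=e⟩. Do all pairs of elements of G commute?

Each pair of generators commutes: x·y = xy = y·x; x·z = xz = z·x; y·z = yz = z·y. Since the generators pairwise commute, every element of G commutes with every other, so G is abelian.

Answer: Yes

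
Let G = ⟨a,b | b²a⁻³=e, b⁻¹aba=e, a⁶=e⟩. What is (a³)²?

Compute successive powers of (a³), reducing at each step:
  (a³)²: (a³) · a³ = e

Answer: e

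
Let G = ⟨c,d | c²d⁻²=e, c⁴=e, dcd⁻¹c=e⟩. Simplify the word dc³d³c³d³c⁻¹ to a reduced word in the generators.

Multiply left to right, reducing at each step:
  d · c³ = cd
  (cd) · d³ = c
  c · c³ = e
  e · d³ = d⁻¹
  (d⁻¹) · c⁻¹ = cd⁻¹

Answer: cd⁻¹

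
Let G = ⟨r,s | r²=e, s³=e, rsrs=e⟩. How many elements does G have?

Enumerate words in the generators, reducing via the relations: the distinct elements are
  {e, r, s, rs, s², rs²}.
No further products give new elements, so |G| = 6.

Answer: 6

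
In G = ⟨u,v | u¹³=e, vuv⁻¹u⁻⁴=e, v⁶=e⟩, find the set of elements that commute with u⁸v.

⟨u⁸v⟩ ⊆ C_G(u⁸v) since powers of u⁸v commute with u⁸v; so |C_G(u⁸v)| ≥ |⟨u⁸v⟩| = 6.
By orbit–stabilizer, |C_G(u⁸v)| = |G| / |conj. class of u⁸v| = 78 / 13 = 6.
The 6 elements commuting with u⁸v are {e, uv², u⁴v⁴, u⁸v, u¹¹v⁵, u¹²v³}.

Answer: {e, uv², u⁴v⁴, u⁸v, u¹¹v⁵, u¹²v³}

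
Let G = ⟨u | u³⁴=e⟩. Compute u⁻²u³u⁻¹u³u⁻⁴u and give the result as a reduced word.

Multiply left to right, reducing at each step:
  (u³²) · u³ = u
  u · u⁻¹ = e
  e · u³ = u³
  (u³) · u⁻⁴ = u³³
  (u³³) · u = e

Answer: e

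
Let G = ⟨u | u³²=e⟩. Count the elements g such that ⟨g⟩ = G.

G is cyclic of order 32. An element generates G iff its order is 32, and a cyclic group of order 32 has exactly φ(32) = 16 such elements.

Answer: 16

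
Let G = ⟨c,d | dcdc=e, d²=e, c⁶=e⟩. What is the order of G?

Enumerate words in the generators, reducing via the relations: the distinct elements are
  {c, d, e, cd, c², c³, c⁴, c⁵, c²d, c³d, c⁴d, c⁵d}.
No further products give new elements, so |G| = 12.

Answer: 12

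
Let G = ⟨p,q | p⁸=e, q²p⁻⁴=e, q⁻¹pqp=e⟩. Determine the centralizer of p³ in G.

⟨p³⟩ ⊆ C_G(p³) since powers of p³ commute with p³; so |C_G(p³)| ≥ |⟨p³⟩| = 8.
By orbit–stabilizer, |C_G(p³)| = |G| / |conj. class of p³| = 16 / 2 = 8.
The 8 elements commuting with p³ are {e, p, p², p³, p⁴, p⁵, p⁶, p⁷}.

Answer: {e, p, p², p³, p⁴, p⁵, p⁶, p⁷}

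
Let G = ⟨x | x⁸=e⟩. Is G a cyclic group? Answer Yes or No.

|G| = 8. The element x has order 8 (its powers give 8 distinct elements), so ⟨x⟩ = G and G is cyclic.

Answer: Yes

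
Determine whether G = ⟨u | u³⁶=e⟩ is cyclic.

|G| = 36. The element u has order 36 (its powers give 36 distinct elements), so ⟨u⟩ = G and G is cyclic.

Answer: Yes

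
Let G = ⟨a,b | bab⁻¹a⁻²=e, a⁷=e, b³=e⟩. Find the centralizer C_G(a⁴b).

⟨a⁴b⟩ ⊆ C_G(a⁴b) since powers of a⁴b commute with a⁴b; so |C_G(a⁴b)| ≥ |⟨a⁴b⟩| = 3.
By orbit–stabilizer, |C_G(a⁴b)| = |G| / |conj. class of a⁴b| = 21 / 7 = 3.
The 3 elements commuting with a⁴b are {e, a⁴b, a⁵b²}.

Answer: {e, a⁴b, a⁵b²}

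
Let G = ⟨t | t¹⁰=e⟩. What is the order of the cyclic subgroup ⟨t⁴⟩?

|⟨t⁴⟩| equals the order of t⁴. Compute successive powers until reaching e:
  (t⁴)¹ = t⁴, (t⁴)² = t⁸, (t⁴)³ = t², (t⁴)⁴ = t⁶, (t⁴)⁵ = e.
The smallest positive k with (t⁴)ᵏ = e is 5, so |⟨t⁴⟩| = 5.

Answer: 5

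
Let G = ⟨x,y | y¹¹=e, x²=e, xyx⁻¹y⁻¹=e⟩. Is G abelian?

Each pair of generators commutes: x·y = xy = y·x. Since the generators pairwise commute, every element of G commutes with every other, so G is abelian.

Answer: Yes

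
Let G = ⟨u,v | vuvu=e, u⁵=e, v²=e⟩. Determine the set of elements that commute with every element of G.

An element z ∈ Z(G) iff z commutes with every generator.
For example e is central: e·u = u = u·e; e·v = v = v·e.
Whereas u ∉ Z(G) since u·v = uv ≠ u⁴v = v·u.
Checking each of the 10 elements this way gives Z(G) = {e}, of order 1.

Answer: {e}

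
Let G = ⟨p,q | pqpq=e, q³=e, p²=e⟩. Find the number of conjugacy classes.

The conjugacy classes (representative and size) are:
  [e] (size 1), [pq²] (size 3), [q²] (size 2).
Class equation: 1 + 3 + 2 = 6 = |G|. So G has 3 conjugacy classes.

Answer: 3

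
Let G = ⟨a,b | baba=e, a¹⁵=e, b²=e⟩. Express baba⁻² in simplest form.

Multiply left to right, reducing at each step:
  b · a = a¹⁴b
  (a¹⁴b) · b = a¹⁴
  (a¹⁴) · a⁻² = a¹²

Answer: a¹²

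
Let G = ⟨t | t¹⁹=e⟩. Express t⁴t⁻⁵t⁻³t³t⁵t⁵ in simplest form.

Multiply left to right, reducing at each step:
  (t⁴) · t⁻⁵ = t¹⁸
  (t¹⁸) · t⁻³ = t¹⁵
  (t¹⁵) · t³ = t¹⁸
  (t¹⁸) · t⁵ = t⁴
  (t⁴) · t⁵ = t⁹

Answer: t⁹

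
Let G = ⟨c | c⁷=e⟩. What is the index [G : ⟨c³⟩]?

First find ord(c³) by computing successive powers:
  (c³)¹ = c³, (c³)² = c⁶, (c³)³ = c², (c³)⁴ = c⁵, (c³)⁵ = c, (c³)⁶ = c⁴, (c³)⁷ = e.
So |⟨c³⟩| = ord(c³) = 7. With |G| = 7, by Lagrange [G : ⟨c³⟩] = 7/7 = 1.

Answer: 1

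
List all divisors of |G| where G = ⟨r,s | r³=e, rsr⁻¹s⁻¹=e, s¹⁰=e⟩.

|G| = 30 = 2 · 3 · 5. By Lagrange's theorem the order of any subgroup divides 30; the divisors of 30 are 1, 2, 3, 5, 6, 10, 15, 30.

Answer: 1, 2, 3, 5, 6, 10, 15, 30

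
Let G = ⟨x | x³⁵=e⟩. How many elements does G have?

G is generated by a single element, so G is cyclic. The relator gives x³⁵ = e and no smaller power is forced to be e, so the 35 powers {e, x, x², x³, x⁴, x⁵, x⁶, x⁷, x⁸, x⁹, x²², x²³, x²¹, x²⁰, x²⁴, x²⁵, x²⁶, x²⁷, x²⁸, x²⁹, x³², x³³, x³¹, x³⁰, x³⁴, x¹², x¹³, x¹¹, x¹⁰, x¹⁴, x¹⁵, x¹⁶, x¹⁷, x¹⁸, x¹⁹} are distinct. Hence |G| = 35.

Answer: 35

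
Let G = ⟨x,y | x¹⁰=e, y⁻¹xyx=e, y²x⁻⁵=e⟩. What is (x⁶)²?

Compute successive powers of (x⁶), reducing at each step:
  (x⁶)²: (x⁶) · x⁶ = x²

Answer: x²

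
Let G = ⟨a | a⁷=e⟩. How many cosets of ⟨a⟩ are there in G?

First find ord(a) by computing successive powers:
  a¹ = a, a² = a², a³ = a³, a⁴ = a⁴, a⁵ = a⁵, a⁶ = a⁶, a⁷ = e.
So |⟨a⟩| = ord(a) = 7. With |G| = 7, by Lagrange [G : ⟨a⟩] = 7/7 = 1.

Answer: 1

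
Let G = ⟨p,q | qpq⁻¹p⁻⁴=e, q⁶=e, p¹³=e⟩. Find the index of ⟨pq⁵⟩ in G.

First find ord(pq⁵) by computing successive powers:
  (pq⁵)¹ = pq⁵, (pq⁵)² = p¹¹q⁴, (pq⁵)³ = p⁷q³, (pq⁵)⁴ = p⁶q², (pq⁵)⁵ = p⁹q, (pq⁵)⁶ = e.
So |⟨pq⁵⟩| = ord(pq⁵) = 6. With |G| = 78, by Lagrange [G : ⟨pq⁵⟩] = 78/6 = 13.

Answer: 13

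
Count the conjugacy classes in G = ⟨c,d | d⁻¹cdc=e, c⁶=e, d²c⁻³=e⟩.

The conjugacy classes (representative and size) are:
  [e] (size 1), [c] (size 2), [c²] (size 2), [c³] (size 1), [cd⁻¹] (size 3), [c²d⁻¹] (size 3).
Class equation: 1 + 2 + 2 + 1 + 3 + 3 = 12 = |G|. So G has 6 conjugacy classes.

Answer: 6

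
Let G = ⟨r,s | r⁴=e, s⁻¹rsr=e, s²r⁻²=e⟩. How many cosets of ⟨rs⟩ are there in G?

First find ord(rs) by computing successive powers:
  (rs)¹ = rs, (rs)² = r², (rs)³ = rs⁻¹, (rs)⁴ = e.
So |⟨rs⟩| = ord(rs) = 4. With |G| = 8, by Lagrange [G : ⟨rs⟩] = 8/4 = 2.

Answer: 2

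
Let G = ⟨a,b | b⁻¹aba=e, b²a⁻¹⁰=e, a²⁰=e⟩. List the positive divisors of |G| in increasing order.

|G| = 40 = 2³ · 5. By Lagrange's theorem the order of any subgroup divides 40; the divisors of 40 are 1, 2, 4, 5, 8, 10, 20, 40.

Answer: 1, 2, 4, 5, 8, 10, 20, 40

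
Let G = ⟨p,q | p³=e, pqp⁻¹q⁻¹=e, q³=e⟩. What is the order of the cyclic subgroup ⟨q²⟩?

|⟨q²⟩| equals the order of q². Compute successive powers until reaching e:
  (q²)¹ = q², (q²)² = q, (q²)³ = e.
The smallest positive k with (q²)ᵏ = e is 3, so |⟨q²⟩| = 3.

Answer: 3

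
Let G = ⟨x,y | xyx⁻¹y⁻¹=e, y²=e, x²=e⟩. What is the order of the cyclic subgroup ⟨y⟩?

|⟨y⟩| equals the order of y. Compute successive powers until reaching e:
  y¹ = y, y² = e.
The smallest positive k with yᵏ = e is 2, so |⟨y⟩| = 2.

Answer: 2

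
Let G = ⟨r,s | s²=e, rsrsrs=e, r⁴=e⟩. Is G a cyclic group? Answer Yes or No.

Every cyclic group is abelian. But r·s = rs while s·r = sr, so r·s ≠ s·r and G is not abelian. Hence G is not cyclic.

Answer: No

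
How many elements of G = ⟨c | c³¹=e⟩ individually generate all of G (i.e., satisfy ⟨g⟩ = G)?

G is cyclic of order 31. An element generates G iff its order is 31, and a cyclic group of order 31 has exactly φ(31) = 30 such elements.

Answer: 30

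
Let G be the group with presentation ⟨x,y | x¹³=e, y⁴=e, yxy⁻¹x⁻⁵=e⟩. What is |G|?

Enumerate words in the generators, reducing via the relations: the distinct elements are
  {e, x, y, xy, x², x³, x⁴, x⁵, x⁶, x⁷, x⁸, x⁹, y², y³, xy², xy³, x²y, x³y, x¹², x¹¹, x¹⁰, x⁴y, x⁵y, x⁶y, x⁷y, x⁸y, x⁹y, x²y², x²y³, x³y², x³y³, x¹²y, x¹¹y, x¹⁰y, x⁴y², x⁴y³, x⁵y², x⁵y³, x⁶y², x⁶y³, x⁷y², x⁷y³, x⁸y², x⁸y³, x⁹y², x⁹y³, x¹²y², x¹²y³, x¹¹y², x¹¹y³, x¹⁰y², x¹⁰y³}.
No further products give new elements, so |G| = 52.

Answer: 52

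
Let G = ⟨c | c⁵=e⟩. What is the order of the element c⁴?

Compute successive powers until reaching e:
  (c⁴)¹ = c⁴, (c⁴)² = c³, (c⁴)³ = c², (c⁴)⁴ = c, (c⁴)⁵ = e.
The smallest positive k with (c⁴)ᵏ = e is 5.

Answer: 5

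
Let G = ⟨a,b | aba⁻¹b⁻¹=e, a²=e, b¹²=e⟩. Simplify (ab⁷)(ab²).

Compute (ab⁷) · (ab²) by multiplying left to right and reducing via the relations at each step:
  (ab⁷) · a = b⁷
  (b⁷) · b² = b⁹

Answer: b⁹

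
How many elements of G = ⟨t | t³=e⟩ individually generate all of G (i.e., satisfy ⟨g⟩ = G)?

G is cyclic of order 3. An element generates G iff its order is 3, and a cyclic group of order 3 has exactly φ(3) = 2 such elements.

Answer: 2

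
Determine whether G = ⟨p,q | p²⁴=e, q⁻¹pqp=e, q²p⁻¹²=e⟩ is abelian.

p·q = pq but q·p = p¹¹q⁻¹, so p·q ≠ q·p and G is not abelian.

Answer: No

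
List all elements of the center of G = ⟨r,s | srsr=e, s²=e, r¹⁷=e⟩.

An element z ∈ Z(G) iff z commutes with every generator.
For example e is central: e·r = r = r·e; e·s = s = s·e.
Whereas r ∉ Z(G) since r·s = rs ≠ r¹⁶s = s·r.
Checking each of the 34 elements this way gives Z(G) = {e}, of order 1.

Answer: {e}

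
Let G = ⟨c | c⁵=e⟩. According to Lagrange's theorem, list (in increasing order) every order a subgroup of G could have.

|G| = 5 = 5. By Lagrange's theorem the order of any subgroup divides 5; the divisors of 5 are 1, 5.

Answer: 1, 5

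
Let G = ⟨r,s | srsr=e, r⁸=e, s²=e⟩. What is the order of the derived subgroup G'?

G' = [G, G] is generated by all commutators. The generator-pair commutators are: [r, s] = r².
The subgroup they normally generate is {e, r², r⁴, r⁶}, of order 4.
Check: |G/G'| = 16/4 = 4 is the order of the abelianisation.

Answer: 4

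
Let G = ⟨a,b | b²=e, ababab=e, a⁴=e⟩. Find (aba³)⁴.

Compute successive powers of (aba³), reducing at each step:
  (aba³)²: (aba³) · a = ab;   (ab) · b = a;   a · a³ = e
  (aba³)³: e · a = a;   a · b = ab;   (ab) · a³ = aba³
  (aba³)⁴: (aba³) · a = ab;   (ab) · b = a;   a · a³ = e

Answer: e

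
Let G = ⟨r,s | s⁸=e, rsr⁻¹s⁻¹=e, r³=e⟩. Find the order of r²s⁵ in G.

Compute successive powers until reaching e:
  (r²s⁵)¹ = r²s⁵, (r²s⁵)² = rs², (r²s⁵)³ = s⁷, (r²s⁵)⁴ = r²s⁴, (r²s⁵)⁵ = rs, (r²s⁵)⁶ = s⁶, (r²s⁵)⁷ = r²s³, (r²s⁵)⁸ = r, (r²s⁵)⁹ = s⁵, (r²s⁵)¹⁰ = r²s², (r²s⁵)¹¹ = rs⁷, (r²s⁵)¹² = s⁴, (r²s⁵)¹³ = r²s, (r²s⁵)¹⁴ = rs⁶, (r²s⁵)¹⁵ = s³, (r²s⁵)¹⁶ = r², (r²s⁵)¹⁷ = rs⁵, (r²s⁵)¹⁸ = s², (r²s⁵)¹⁹ = r²s⁷, (r²s⁵)²⁰ = rs⁴, (r²s⁵)²¹ = s, (r²s⁵)²² = r²s⁶, (r²s⁵)²³ = rs³, (r²s⁵)²⁴ = e.
The smallest positive k with (r²s⁵)ᵏ = e is 24.

Answer: 24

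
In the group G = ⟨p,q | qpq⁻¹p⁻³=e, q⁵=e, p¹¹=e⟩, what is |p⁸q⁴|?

Compute successive powers until reaching e:
  (p⁸q⁴)¹ = p⁸q⁴, (p⁸q⁴)² = p⁷q³, (p⁸q⁴)³ = p³q², (p⁸q⁴)⁴ = p⁹q, (p⁸q⁴)⁵ = e.
The smallest positive k with (p⁸q⁴)ᵏ = e is 5.

Answer: 5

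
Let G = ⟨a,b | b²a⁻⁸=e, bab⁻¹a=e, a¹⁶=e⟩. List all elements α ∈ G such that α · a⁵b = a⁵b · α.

⟨a⁵b⟩ ⊆ C_G(a⁵b) since powers of a⁵b commute with a⁵b; so |C_G(a⁵b)| ≥ |⟨a⁵b⟩| = 4.
By orbit–stabilizer, |C_G(a⁵b)| = |G| / |conj. class of a⁵b| = 32 / 8 = 4.
The 4 elements commuting with a⁵b are {e, a⁸, a⁵b, a⁵b⁻¹}.

Answer: {e, a⁸, a⁵b, a⁵b⁻¹}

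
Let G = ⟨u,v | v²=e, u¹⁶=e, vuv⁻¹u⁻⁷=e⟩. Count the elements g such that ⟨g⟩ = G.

⟨g⟩ = G would require ord(g) = |G| = 32, but the maximum element order in G is 16 < 32. So G is not cyclic and no single element generates it: the count is 0.

Answer: 0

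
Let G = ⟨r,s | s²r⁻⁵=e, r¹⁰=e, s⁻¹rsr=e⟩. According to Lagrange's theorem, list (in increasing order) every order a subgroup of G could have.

|G| = 20 = 2² · 5. By Lagrange's theorem the order of any subgroup divides 20; the divisors of 20 are 1, 2, 4, 5, 10, 20.

Answer: 1, 2, 4, 5, 10, 20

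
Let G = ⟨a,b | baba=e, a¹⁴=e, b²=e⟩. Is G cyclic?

Every cyclic group is abelian. But a·b = ab while b·a = a¹³b, so a·b ≠ b·a and G is not abelian. Hence G is not cyclic.

Answer: No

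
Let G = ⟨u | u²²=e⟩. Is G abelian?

G has a single generator, so G is cyclic and hence abelian.

Answer: Yes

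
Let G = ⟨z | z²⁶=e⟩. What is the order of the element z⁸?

Compute successive powers until reaching e:
  (z⁸)¹ = z⁸, (z⁸)² = z¹⁶, (z⁸)³ = z²⁴, (z⁸)⁴ = z⁶, (z⁸)⁵ = z¹⁴, (z⁸)⁶ = z²², (z⁸)⁷ = z⁴, (z⁸)⁸ = z¹², (z⁸)⁹ = z²⁰, (z⁸)¹⁰ = z², (z⁸)¹¹ = z¹⁰, (z⁸)¹² = z¹⁸, (z⁸)¹³ = e.
The smallest positive k with (z⁸)ᵏ = e is 13.

Answer: 13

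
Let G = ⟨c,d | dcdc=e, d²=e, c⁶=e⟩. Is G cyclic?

Every cyclic group is abelian. But c·d = cd while d·c = c⁵d, so c·d ≠ d·c and G is not abelian. Hence G is not cyclic.

Answer: No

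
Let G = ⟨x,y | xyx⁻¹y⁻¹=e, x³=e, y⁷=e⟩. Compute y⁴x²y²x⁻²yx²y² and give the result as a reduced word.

Multiply left to right, reducing at each step:
  (y⁴) · x² = x²y⁴
  (x²y⁴) · y² = x²y⁶
  (x²y⁶) · x⁻² = y⁶
  (y⁶) · y = e
  e · x² = x²
  (x²) · y² = x²y²

Answer: x²y²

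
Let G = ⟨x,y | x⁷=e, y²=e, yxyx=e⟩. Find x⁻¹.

The order of x is 7 (smallest k with xᵏ = e), so x⁻¹ = x⁶ = x⁶.
Check: x · (x⁶) → x · x⁶ = e, giving e as required.

Answer: x⁶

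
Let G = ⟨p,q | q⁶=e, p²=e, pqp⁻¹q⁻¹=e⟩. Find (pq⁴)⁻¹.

The order of (pq⁴) is 6 (smallest k with (pq⁴)ᵏ = e), so (pq⁴)⁻¹ = (pq⁴)⁵ = pq².
Check: (pq⁴) · (pq²) → (pq⁴) · p = q⁴;   (q⁴) · q² = e, giving e as required.

Answer: pq²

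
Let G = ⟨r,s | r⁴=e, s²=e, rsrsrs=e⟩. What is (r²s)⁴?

Compute successive powers of (r²s), reducing at each step:
  (r²s)²: (r²s) · r² = r²sr²;   (r²sr²) · s = r²sr²s
  (r²s)³: (r²sr²s) · r² = sr²s;   (sr²s) · s = sr²
  (r²s)⁴: (sr²) · r² = s;   s · s = e

Answer: e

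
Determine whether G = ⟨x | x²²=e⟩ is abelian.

G has a single generator, so G is cyclic and hence abelian.

Answer: Yes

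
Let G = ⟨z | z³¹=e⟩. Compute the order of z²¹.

Compute successive powers until reaching e:
  (z²¹)¹ = z²¹, (z²¹)² = z¹¹, (z²¹)³ = z, (z²¹)⁴ = z²², (z²¹)⁵ = z¹², (z²¹)⁶ = z², (z²¹)⁷ = z²³, (z²¹)⁸ = z¹³, (z²¹)⁹ = z³, (z²¹)¹⁰ = z²⁴, (z²¹)¹¹ = z¹⁴, (z²¹)¹² = z⁴, (z²¹)¹³ = z²⁵, (z²¹)¹⁴ = z¹⁵, (z²¹)¹⁵ = z⁵, (z²¹)¹⁶ = z²⁶, (z²¹)¹⁷ = z¹⁶, (z²¹)¹⁸ = z⁶, (z²¹)¹⁹ = z²⁷, (z²¹)²⁰ = z¹⁷, (z²¹)²¹ = z⁷, (z²¹)²² = z²⁸, (z²¹)²³ = z¹⁸, (z²¹)²⁴ = z⁸, (z²¹)²⁵ = z²⁹, (z²¹)²⁶ = z¹⁹, (z²¹)²⁷ = z⁹, (z²¹)²⁸ = z³⁰, (z²¹)²⁹ = z²⁰, (z²¹)³⁰ = z¹⁰, (z²¹)³¹ = e.
The smallest positive k with (z²¹)ᵏ = e is 31.

Answer: 31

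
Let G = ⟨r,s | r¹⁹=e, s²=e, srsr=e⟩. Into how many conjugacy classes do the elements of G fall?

The conjugacy classes (representative and size) are:
  [e] (size 1), [r¹⁸] (size 2), [r²] (size 2), [r¹⁶] (size 2), [r⁴] (size 2), [r¹⁴] (size 2), [r¹³] (size 2), [r¹²] (size 2), [r⁸] (size 2), [r⁹] (size 2), [s] (size 19).
Class equation: 1 + 2 + 2 + 2 + 2 + 2 + 2 + 2 + 2 + 2 + 19 = 38 = |G|. So G has 11 conjugacy classes.

Answer: 11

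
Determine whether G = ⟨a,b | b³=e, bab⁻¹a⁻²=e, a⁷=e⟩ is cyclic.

Every cyclic group is abelian. But a·b = ab while b·a = a²b, so a·b ≠ b·a and G is not abelian. Hence G is not cyclic.

Answer: No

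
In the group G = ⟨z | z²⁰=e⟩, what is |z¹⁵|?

Compute successive powers until reaching e:
  (z¹⁵)¹ = z¹⁵, (z¹⁵)² = z¹⁰, (z¹⁵)³ = z⁵, (z¹⁵)⁴ = e.
The smallest positive k with (z¹⁵)ᵏ = e is 4.

Answer: 4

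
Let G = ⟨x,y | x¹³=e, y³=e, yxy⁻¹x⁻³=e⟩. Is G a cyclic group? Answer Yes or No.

Every cyclic group is abelian. But x·y = xy while y·x = x³y, so x·y ≠ y·x and G is not abelian. Hence G is not cyclic.

Answer: No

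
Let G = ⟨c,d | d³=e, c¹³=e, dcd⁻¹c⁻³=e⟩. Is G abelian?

c·d = cd but d·c = c³d, so c·d ≠ d·c and G is not abelian.

Answer: No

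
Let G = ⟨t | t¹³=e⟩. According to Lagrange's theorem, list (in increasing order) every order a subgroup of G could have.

|G| = 13 = 13. By Lagrange's theorem the order of any subgroup divides 13; the divisors of 13 are 1, 13.

Answer: 1, 13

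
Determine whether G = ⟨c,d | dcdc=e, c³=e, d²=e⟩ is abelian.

c·d = cd but d·c = c²d, so c·d ≠ d·c and G is not abelian.

Answer: No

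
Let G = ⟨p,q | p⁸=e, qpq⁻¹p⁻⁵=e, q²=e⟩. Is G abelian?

p·q = pq but q·p = p⁵q, so p·q ≠ q·p and G is not abelian.

Answer: No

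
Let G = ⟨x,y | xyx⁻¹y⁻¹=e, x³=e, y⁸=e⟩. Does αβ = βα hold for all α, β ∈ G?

Each pair of generators commutes: x·y = xy = y·x. Since the generators pairwise commute, every element of G commutes with every other, so G is abelian.

Answer: Yes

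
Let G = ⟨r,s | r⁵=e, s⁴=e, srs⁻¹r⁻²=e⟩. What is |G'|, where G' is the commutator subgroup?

G' = [G, G] is generated by all commutators. The generator-pair commutators are: [r, s] = r⁴.
The subgroup they normally generate is {e, r, r², r³, r⁴}, of order 5.
Check: |G/G'| = 20/5 = 4 is the order of the abelianisation.

Answer: 5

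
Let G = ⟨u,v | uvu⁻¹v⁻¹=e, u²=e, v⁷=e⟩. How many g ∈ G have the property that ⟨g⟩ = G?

G is cyclic of order 14. An element generates G iff its order is 14, and a cyclic group of order 14 has exactly φ(14) = 6 such elements.

Answer: 6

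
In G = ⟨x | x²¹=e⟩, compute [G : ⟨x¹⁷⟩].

First find ord(x¹⁷) by computing successive powers:
  (x¹⁷)¹ = x¹⁷, (x¹⁷)² = x¹³, (x¹⁷)³ = x⁹, (x¹⁷)⁴ = x⁵, (x¹⁷)⁵ = x, (x¹⁷)⁶ = x¹⁸, (x¹⁷)⁷ = x¹⁴, (x¹⁷)⁸ = x¹⁰, (x¹⁷)⁹ = x⁶, (x¹⁷)¹⁰ = x², (x¹⁷)¹¹ = x¹⁹, (x¹⁷)¹² = x¹⁵, (x¹⁷)¹³ = x¹¹, (x¹⁷)¹⁴ = x⁷, (x¹⁷)¹⁵ = x³, (x¹⁷)¹⁶ = x²⁰, (x¹⁷)¹⁷ = x¹⁶, (x¹⁷)¹⁸ = x¹², (x¹⁷)¹⁹ = x⁸, (x¹⁷)²⁰ = x⁴, (x¹⁷)²¹ = e.
So |⟨x¹⁷⟩| = ord(x¹⁷) = 21. With |G| = 21, by Lagrange [G : ⟨x¹⁷⟩] = 21/21 = 1.

Answer: 1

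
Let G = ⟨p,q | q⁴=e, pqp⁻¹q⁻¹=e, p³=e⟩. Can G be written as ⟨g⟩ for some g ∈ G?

|G| = 12. The element pq has order 12 (its powers give 12 distinct elements), so ⟨pq⟩ = G and G is cyclic.

Answer: Yes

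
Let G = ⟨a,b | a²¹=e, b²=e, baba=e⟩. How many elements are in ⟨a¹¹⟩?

|⟨a¹¹⟩| equals the order of a¹¹. Compute successive powers until reaching e:
  (a¹¹)¹ = a¹¹, (a¹¹)² = a, (a¹¹)³ = a¹², (a¹¹)⁴ = a², (a¹¹)⁵ = a¹³, (a¹¹)⁶ = a³, (a¹¹)⁷ = a¹⁴, (a¹¹)⁸ = a⁴, (a¹¹)⁹ = a¹⁵, (a¹¹)¹⁰ = a⁵, (a¹¹)¹¹ = a¹⁶, (a¹¹)¹² = a⁶, (a¹¹)¹³ = a¹⁷, (a¹¹)¹⁴ = a⁷, (a¹¹)¹⁵ = a¹⁸, (a¹¹)¹⁶ = a⁸, (a¹¹)¹⁷ = a¹⁹, (a¹¹)¹⁸ = a⁹, (a¹¹)¹⁹ = a²⁰, (a¹¹)²⁰ = a¹⁰, (a¹¹)²¹ = e.
The smallest positive k with (a¹¹)ᵏ = e is 21, so |⟨a¹¹⟩| = 21.

Answer: 21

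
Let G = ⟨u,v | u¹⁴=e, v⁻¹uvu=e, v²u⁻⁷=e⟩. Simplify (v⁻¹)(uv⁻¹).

Compute (v⁻¹) · (uv⁻¹) by multiplying left to right and reducing via the relations at each step:
  (v⁻¹) · u = u⁶v
  (u⁶v) · v⁻¹ = u⁶

Answer: u⁶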